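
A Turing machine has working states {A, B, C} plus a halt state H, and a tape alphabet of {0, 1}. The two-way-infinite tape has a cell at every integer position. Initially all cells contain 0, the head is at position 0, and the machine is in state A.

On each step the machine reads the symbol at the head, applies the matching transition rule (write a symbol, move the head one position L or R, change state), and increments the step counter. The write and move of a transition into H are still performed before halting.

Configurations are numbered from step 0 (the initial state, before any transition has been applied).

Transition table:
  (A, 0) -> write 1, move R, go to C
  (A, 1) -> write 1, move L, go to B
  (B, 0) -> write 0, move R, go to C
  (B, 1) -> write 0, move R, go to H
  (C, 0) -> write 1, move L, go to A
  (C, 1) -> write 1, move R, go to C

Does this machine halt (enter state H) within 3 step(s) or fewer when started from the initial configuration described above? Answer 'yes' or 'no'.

Answer: no

Derivation:
Step 1: in state A at pos 0, read 0 -> (A,0)->write 1,move R,goto C. Now: state=C, head=1, tape[-1..2]=0100 (head:   ^)
Step 2: in state C at pos 1, read 0 -> (C,0)->write 1,move L,goto A. Now: state=A, head=0, tape[-1..2]=0110 (head:  ^)
Step 3: in state A at pos 0, read 1 -> (A,1)->write 1,move L,goto B. Now: state=B, head=-1, tape[-2..2]=00110 (head:  ^)
After 3 step(s): state = B (not H) -> not halted within 3 -> no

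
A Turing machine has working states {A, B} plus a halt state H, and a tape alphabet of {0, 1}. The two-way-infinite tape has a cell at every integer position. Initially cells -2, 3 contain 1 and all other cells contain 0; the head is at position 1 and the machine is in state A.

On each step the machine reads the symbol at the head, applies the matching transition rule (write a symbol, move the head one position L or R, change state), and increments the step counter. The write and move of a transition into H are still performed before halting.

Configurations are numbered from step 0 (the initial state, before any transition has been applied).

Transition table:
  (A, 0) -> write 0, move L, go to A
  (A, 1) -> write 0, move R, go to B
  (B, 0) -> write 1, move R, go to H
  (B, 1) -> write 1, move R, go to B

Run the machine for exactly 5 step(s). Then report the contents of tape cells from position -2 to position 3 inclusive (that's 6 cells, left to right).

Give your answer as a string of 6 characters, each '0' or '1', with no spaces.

Step 1: in state A at pos 1, read 0 -> (A,0)->write 0,move L,goto A. Now: state=A, head=0, tape[-3..4]=01000010 (head:    ^)
Step 2: in state A at pos 0, read 0 -> (A,0)->write 0,move L,goto A. Now: state=A, head=-1, tape[-3..4]=01000010 (head:   ^)
Step 3: in state A at pos -1, read 0 -> (A,0)->write 0,move L,goto A. Now: state=A, head=-2, tape[-3..4]=01000010 (head:  ^)
Step 4: in state A at pos -2, read 1 -> (A,1)->write 0,move R,goto B. Now: state=B, head=-1, tape[-3..4]=00000010 (head:   ^)
Step 5: in state B at pos -1, read 0 -> (B,0)->write 1,move R,goto H. Now: state=H, head=0, tape[-3..4]=00100010 (head:    ^)

Answer: 010001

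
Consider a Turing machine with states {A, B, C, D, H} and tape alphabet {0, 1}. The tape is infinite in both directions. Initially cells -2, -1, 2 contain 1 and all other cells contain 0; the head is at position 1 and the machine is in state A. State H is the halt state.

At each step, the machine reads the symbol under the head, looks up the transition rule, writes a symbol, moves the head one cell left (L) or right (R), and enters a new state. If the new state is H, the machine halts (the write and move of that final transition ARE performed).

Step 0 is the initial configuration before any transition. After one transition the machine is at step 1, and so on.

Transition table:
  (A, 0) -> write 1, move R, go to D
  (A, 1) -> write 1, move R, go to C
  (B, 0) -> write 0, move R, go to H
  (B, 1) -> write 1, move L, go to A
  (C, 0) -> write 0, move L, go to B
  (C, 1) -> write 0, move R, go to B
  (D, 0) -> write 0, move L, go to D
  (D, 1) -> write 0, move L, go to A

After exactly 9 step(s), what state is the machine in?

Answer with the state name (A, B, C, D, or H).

Step 1: in state A at pos 1, read 0 -> (A,0)->write 1,move R,goto D. Now: state=D, head=2, tape[-3..3]=0110110 (head:      ^)
Step 2: in state D at pos 2, read 1 -> (D,1)->write 0,move L,goto A. Now: state=A, head=1, tape[-3..3]=0110100 (head:     ^)
Step 3: in state A at pos 1, read 1 -> (A,1)->write 1,move R,goto C. Now: state=C, head=2, tape[-3..3]=0110100 (head:      ^)
Step 4: in state C at pos 2, read 0 -> (C,0)->write 0,move L,goto B. Now: state=B, head=1, tape[-3..3]=0110100 (head:     ^)
Step 5: in state B at pos 1, read 1 -> (B,1)->write 1,move L,goto A. Now: state=A, head=0, tape[-3..3]=0110100 (head:    ^)
Step 6: in state A at pos 0, read 0 -> (A,0)->write 1,move R,goto D. Now: state=D, head=1, tape[-3..3]=0111100 (head:     ^)
Step 7: in state D at pos 1, read 1 -> (D,1)->write 0,move L,goto A. Now: state=A, head=0, tape[-3..3]=0111000 (head:    ^)
Step 8: in state A at pos 0, read 1 -> (A,1)->write 1,move R,goto C. Now: state=C, head=1, tape[-3..3]=0111000 (head:     ^)
Step 9: in state C at pos 1, read 0 -> (C,0)->write 0,move L,goto B. Now: state=B, head=0, tape[-3..3]=0111000 (head:    ^)

Answer: B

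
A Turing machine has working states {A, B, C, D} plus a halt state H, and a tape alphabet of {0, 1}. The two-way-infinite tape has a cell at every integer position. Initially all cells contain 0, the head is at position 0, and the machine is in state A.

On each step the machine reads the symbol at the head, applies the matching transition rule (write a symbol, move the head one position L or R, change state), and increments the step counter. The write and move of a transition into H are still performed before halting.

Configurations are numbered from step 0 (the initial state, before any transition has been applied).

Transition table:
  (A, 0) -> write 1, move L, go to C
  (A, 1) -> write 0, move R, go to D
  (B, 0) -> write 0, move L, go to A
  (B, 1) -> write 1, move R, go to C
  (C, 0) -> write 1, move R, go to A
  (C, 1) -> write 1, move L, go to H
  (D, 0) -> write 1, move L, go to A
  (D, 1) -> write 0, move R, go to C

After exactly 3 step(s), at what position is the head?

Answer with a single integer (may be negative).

Step 1: in state A at pos 0, read 0 -> (A,0)->write 1,move L,goto C. Now: state=C, head=-1, tape[-2..1]=0010 (head:  ^)
Step 2: in state C at pos -1, read 0 -> (C,0)->write 1,move R,goto A. Now: state=A, head=0, tape[-2..1]=0110 (head:   ^)
Step 3: in state A at pos 0, read 1 -> (A,1)->write 0,move R,goto D. Now: state=D, head=1, tape[-2..2]=01000 (head:    ^)

Answer: 1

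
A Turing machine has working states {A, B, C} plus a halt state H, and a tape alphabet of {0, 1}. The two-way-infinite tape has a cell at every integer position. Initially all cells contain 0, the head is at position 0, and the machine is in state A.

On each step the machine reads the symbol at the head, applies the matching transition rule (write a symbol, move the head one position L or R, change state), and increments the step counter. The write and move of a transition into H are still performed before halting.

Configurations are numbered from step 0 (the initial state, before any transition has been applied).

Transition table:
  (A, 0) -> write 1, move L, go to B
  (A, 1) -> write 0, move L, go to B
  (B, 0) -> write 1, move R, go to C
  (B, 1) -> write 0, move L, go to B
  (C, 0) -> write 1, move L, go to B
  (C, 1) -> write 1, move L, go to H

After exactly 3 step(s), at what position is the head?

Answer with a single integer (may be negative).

Answer: -1

Derivation:
Step 1: in state A at pos 0, read 0 -> (A,0)->write 1,move L,goto B. Now: state=B, head=-1, tape[-2..1]=0010 (head:  ^)
Step 2: in state B at pos -1, read 0 -> (B,0)->write 1,move R,goto C. Now: state=C, head=0, tape[-2..1]=0110 (head:   ^)
Step 3: in state C at pos 0, read 1 -> (C,1)->write 1,move L,goto H. Now: state=H, head=-1, tape[-2..1]=0110 (head:  ^)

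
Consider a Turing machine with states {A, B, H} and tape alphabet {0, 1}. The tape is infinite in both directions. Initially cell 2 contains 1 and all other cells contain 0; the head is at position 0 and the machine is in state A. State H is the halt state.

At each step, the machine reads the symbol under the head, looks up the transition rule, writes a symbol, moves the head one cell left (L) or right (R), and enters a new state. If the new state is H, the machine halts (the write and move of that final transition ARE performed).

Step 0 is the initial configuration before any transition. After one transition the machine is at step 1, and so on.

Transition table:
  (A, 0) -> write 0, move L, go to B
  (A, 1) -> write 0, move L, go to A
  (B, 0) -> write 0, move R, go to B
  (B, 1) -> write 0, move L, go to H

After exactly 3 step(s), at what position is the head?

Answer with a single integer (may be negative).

Step 1: in state A at pos 0, read 0 -> (A,0)->write 0,move L,goto B. Now: state=B, head=-1, tape[-2..3]=000010 (head:  ^)
Step 2: in state B at pos -1, read 0 -> (B,0)->write 0,move R,goto B. Now: state=B, head=0, tape[-2..3]=000010 (head:   ^)
Step 3: in state B at pos 0, read 0 -> (B,0)->write 0,move R,goto B. Now: state=B, head=1, tape[-2..3]=000010 (head:    ^)

Answer: 1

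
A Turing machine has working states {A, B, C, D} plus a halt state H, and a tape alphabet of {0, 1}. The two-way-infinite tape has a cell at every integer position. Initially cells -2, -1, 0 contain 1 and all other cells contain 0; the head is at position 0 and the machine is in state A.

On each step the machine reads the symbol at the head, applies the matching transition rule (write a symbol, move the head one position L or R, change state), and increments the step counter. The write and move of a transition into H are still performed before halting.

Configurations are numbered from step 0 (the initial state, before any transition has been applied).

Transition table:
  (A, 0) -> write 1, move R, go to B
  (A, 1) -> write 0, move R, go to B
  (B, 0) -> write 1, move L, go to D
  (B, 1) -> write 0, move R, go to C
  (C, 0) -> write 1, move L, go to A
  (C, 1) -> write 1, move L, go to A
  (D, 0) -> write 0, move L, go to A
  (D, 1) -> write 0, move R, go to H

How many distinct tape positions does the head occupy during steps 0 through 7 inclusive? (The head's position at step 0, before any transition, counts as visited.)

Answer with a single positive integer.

Answer: 4

Derivation:
Step 1: in state A at pos 0, read 1 -> (A,1)->write 0,move R,goto B. Now: state=B, head=1, tape[-3..2]=011000 (head:     ^)
Step 2: in state B at pos 1, read 0 -> (B,0)->write 1,move L,goto D. Now: state=D, head=0, tape[-3..2]=011010 (head:    ^)
Step 3: in state D at pos 0, read 0 -> (D,0)->write 0,move L,goto A. Now: state=A, head=-1, tape[-3..2]=011010 (head:   ^)
Step 4: in state A at pos -1, read 1 -> (A,1)->write 0,move R,goto B. Now: state=B, head=0, tape[-3..2]=010010 (head:    ^)
Step 5: in state B at pos 0, read 0 -> (B,0)->write 1,move L,goto D. Now: state=D, head=-1, tape[-3..2]=010110 (head:   ^)
Step 6: in state D at pos -1, read 0 -> (D,0)->write 0,move L,goto A. Now: state=A, head=-2, tape[-3..2]=010110 (head:  ^)
Step 7: in state A at pos -2, read 1 -> (A,1)->write 0,move R,goto B. Now: state=B, head=-1, tape[-3..2]=000110 (head:   ^)
Head positions at steps 0..7: starting at 0, distinct positions visited = {-2, -1, 0, 1} -> 4 position(s)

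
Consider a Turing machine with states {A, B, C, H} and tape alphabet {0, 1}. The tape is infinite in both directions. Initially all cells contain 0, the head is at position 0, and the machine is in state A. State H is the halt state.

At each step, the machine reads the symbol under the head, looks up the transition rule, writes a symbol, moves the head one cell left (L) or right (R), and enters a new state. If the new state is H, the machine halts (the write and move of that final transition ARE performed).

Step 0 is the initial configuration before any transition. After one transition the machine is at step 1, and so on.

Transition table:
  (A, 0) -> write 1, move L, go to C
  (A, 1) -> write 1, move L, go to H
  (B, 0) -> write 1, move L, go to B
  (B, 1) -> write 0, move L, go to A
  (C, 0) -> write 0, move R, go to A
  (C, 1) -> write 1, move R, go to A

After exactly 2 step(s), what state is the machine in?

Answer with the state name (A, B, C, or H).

Step 1: in state A at pos 0, read 0 -> (A,0)->write 1,move L,goto C. Now: state=C, head=-1, tape[-2..1]=0010 (head:  ^)
Step 2: in state C at pos -1, read 0 -> (C,0)->write 0,move R,goto A. Now: state=A, head=0, tape[-2..1]=0010 (head:   ^)

Answer: A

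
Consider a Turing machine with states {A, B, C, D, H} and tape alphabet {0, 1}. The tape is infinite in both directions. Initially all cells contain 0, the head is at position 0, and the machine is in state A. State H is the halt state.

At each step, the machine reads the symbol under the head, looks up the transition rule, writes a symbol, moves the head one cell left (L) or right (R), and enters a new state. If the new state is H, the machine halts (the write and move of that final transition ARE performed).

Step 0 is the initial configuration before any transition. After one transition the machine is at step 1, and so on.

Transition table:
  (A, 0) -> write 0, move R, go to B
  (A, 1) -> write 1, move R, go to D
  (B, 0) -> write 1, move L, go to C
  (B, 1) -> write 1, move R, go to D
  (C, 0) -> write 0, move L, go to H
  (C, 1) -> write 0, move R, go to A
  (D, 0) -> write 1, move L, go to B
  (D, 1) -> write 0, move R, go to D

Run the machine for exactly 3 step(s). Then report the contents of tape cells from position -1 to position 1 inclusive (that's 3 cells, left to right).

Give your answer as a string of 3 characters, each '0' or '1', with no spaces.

Answer: 001

Derivation:
Step 1: in state A at pos 0, read 0 -> (A,0)->write 0,move R,goto B. Now: state=B, head=1, tape[-1..2]=0000 (head:   ^)
Step 2: in state B at pos 1, read 0 -> (B,0)->write 1,move L,goto C. Now: state=C, head=0, tape[-1..2]=0010 (head:  ^)
Step 3: in state C at pos 0, read 0 -> (C,0)->write 0,move L,goto H. Now: state=H, head=-1, tape[-2..2]=00010 (head:  ^)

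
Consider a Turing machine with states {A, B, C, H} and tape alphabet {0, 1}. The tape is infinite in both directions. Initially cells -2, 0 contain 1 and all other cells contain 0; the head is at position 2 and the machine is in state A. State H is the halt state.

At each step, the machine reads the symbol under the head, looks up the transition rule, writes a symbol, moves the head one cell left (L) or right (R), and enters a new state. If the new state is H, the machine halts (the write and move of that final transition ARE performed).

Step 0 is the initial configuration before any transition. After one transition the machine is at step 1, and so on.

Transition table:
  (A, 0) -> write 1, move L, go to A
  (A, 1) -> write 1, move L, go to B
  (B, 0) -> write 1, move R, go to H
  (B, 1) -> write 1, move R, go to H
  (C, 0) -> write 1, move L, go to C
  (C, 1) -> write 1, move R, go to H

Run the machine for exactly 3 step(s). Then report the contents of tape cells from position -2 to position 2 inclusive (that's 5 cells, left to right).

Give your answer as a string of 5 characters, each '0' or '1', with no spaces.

Answer: 10111

Derivation:
Step 1: in state A at pos 2, read 0 -> (A,0)->write 1,move L,goto A. Now: state=A, head=1, tape[-3..3]=0101010 (head:     ^)
Step 2: in state A at pos 1, read 0 -> (A,0)->write 1,move L,goto A. Now: state=A, head=0, tape[-3..3]=0101110 (head:    ^)
Step 3: in state A at pos 0, read 1 -> (A,1)->write 1,move L,goto B. Now: state=B, head=-1, tape[-3..3]=0101110 (head:   ^)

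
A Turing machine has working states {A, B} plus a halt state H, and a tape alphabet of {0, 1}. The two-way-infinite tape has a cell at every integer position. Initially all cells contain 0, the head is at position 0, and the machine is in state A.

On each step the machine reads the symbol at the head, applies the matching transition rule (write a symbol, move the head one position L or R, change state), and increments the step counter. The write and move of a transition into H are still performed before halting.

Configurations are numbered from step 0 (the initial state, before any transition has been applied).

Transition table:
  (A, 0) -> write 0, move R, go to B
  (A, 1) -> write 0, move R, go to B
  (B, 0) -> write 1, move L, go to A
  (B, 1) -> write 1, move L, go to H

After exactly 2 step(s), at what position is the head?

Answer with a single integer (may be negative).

Step 1: in state A at pos 0, read 0 -> (A,0)->write 0,move R,goto B. Now: state=B, head=1, tape[-1..2]=0000 (head:   ^)
Step 2: in state B at pos 1, read 0 -> (B,0)->write 1,move L,goto A. Now: state=A, head=0, tape[-1..2]=0010 (head:  ^)

Answer: 0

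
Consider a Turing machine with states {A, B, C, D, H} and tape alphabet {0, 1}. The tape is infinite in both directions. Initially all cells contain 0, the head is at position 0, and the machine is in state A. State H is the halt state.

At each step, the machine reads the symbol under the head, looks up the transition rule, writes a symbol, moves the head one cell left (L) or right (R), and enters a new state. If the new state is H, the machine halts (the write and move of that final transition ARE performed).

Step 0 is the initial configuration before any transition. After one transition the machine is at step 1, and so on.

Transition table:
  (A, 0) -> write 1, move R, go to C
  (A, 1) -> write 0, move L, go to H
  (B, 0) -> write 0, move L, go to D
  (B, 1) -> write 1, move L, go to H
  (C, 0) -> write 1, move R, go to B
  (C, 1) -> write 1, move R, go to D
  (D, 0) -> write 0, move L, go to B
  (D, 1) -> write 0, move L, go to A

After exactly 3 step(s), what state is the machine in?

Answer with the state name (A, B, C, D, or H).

Step 1: in state A at pos 0, read 0 -> (A,0)->write 1,move R,goto C. Now: state=C, head=1, tape[-1..2]=0100 (head:   ^)
Step 2: in state C at pos 1, read 0 -> (C,0)->write 1,move R,goto B. Now: state=B, head=2, tape[-1..3]=01100 (head:    ^)
Step 3: in state B at pos 2, read 0 -> (B,0)->write 0,move L,goto D. Now: state=D, head=1, tape[-1..3]=01100 (head:   ^)

Answer: D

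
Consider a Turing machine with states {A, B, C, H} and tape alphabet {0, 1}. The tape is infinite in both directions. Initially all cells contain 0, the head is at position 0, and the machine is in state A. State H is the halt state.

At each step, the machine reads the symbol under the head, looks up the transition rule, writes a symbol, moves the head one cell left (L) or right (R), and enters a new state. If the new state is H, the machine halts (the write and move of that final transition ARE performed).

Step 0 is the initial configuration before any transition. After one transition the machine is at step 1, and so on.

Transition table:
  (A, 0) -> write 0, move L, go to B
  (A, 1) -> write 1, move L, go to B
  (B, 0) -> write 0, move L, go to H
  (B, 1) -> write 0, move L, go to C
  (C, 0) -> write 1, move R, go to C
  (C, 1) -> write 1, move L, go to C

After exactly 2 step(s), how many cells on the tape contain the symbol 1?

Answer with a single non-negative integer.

Answer: 0

Derivation:
Step 1: in state A at pos 0, read 0 -> (A,0)->write 0,move L,goto B. Now: state=B, head=-1, tape[-2..1]=0000 (head:  ^)
Step 2: in state B at pos -1, read 0 -> (B,0)->write 0,move L,goto H. Now: state=H, head=-2, tape[-3..1]=00000 (head:  ^)
No cell contains 1 after step 2 -> 0 cell(s)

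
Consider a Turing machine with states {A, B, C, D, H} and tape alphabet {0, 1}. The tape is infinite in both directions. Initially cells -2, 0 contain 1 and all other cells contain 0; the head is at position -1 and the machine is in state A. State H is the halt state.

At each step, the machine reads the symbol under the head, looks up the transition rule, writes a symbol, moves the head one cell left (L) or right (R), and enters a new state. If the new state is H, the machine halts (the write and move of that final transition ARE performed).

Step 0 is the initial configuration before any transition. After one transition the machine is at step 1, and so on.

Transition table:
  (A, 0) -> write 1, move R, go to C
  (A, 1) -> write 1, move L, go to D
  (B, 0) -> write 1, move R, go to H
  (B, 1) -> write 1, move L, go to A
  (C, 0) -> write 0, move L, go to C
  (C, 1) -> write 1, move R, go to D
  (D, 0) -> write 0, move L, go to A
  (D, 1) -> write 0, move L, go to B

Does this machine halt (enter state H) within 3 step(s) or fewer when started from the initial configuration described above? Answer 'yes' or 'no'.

Answer: no

Derivation:
Step 1: in state A at pos -1, read 0 -> (A,0)->write 1,move R,goto C. Now: state=C, head=0, tape[-3..1]=01110 (head:    ^)
Step 2: in state C at pos 0, read 1 -> (C,1)->write 1,move R,goto D. Now: state=D, head=1, tape[-3..2]=011100 (head:     ^)
Step 3: in state D at pos 1, read 0 -> (D,0)->write 0,move L,goto A. Now: state=A, head=0, tape[-3..2]=011100 (head:    ^)
After 3 step(s): state = A (not H) -> not halted within 3 -> no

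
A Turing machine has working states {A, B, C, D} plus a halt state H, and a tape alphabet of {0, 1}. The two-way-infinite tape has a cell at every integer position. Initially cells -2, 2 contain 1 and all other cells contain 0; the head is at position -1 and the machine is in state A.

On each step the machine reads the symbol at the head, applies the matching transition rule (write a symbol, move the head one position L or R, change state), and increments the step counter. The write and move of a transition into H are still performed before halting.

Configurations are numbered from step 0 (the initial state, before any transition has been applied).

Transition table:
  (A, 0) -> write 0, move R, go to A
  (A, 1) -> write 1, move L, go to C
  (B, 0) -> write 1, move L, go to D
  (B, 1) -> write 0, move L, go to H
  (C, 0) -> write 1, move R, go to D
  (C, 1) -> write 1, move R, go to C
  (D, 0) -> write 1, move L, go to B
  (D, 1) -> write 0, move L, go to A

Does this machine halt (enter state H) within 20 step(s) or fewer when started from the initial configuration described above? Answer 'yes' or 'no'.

Step 1: in state A at pos -1, read 0 -> (A,0)->write 0,move R,goto A. Now: state=A, head=0, tape[-3..3]=0100010 (head:    ^)
Step 2: in state A at pos 0, read 0 -> (A,0)->write 0,move R,goto A. Now: state=A, head=1, tape[-3..3]=0100010 (head:     ^)
Step 3: in state A at pos 1, read 0 -> (A,0)->write 0,move R,goto A. Now: state=A, head=2, tape[-3..3]=0100010 (head:      ^)
Step 4: in state A at pos 2, read 1 -> (A,1)->write 1,move L,goto C. Now: state=C, head=1, tape[-3..3]=0100010 (head:     ^)
Step 5: in state C at pos 1, read 0 -> (C,0)->write 1,move R,goto D. Now: state=D, head=2, tape[-3..3]=0100110 (head:      ^)
Step 6: in state D at pos 2, read 1 -> (D,1)->write 0,move L,goto A. Now: state=A, head=1, tape[-3..3]=0100100 (head:     ^)
Step 7: in state A at pos 1, read 1 -> (A,1)->write 1,move L,goto C. Now: state=C, head=0, tape[-3..3]=0100100 (head:    ^)
Step 8: in state C at pos 0, read 0 -> (C,0)->write 1,move R,goto D. Now: state=D, head=1, tape[-3..3]=0101100 (head:     ^)
Step 9: in state D at pos 1, read 1 -> (D,1)->write 0,move L,goto A. Now: state=A, head=0, tape[-3..3]=0101000 (head:    ^)
Step 10: in state A at pos 0, read 1 -> (A,1)->write 1,move L,goto C. Now: state=C, head=-1, tape[-3..3]=0101000 (head:   ^)
Step 11: in state C at pos -1, read 0 -> (C,0)->write 1,move R,goto D. Now: state=D, head=0, tape[-3..3]=0111000 (head:    ^)
Step 12: in state D at pos 0, read 1 -> (D,1)->write 0,move L,goto A. Now: state=A, head=-1, tape[-3..3]=0110000 (head:   ^)
Step 13: in state A at pos -1, read 1 -> (A,1)->write 1,move L,goto C. Now: state=C, head=-2, tape[-3..3]=0110000 (head:  ^)
Step 14: in state C at pos -2, read 1 -> (C,1)->write 1,move R,goto C. Now: state=C, head=-1, tape[-3..3]=0110000 (head:   ^)
Step 15: in state C at pos -1, read 1 -> (C,1)->write 1,move R,goto C. Now: state=C, head=0, tape[-3..3]=0110000 (head:    ^)
Step 16: in state C at pos 0, read 0 -> (C,0)->write 1,move R,goto D. Now: state=D, head=1, tape[-3..3]=0111000 (head:     ^)
Step 17: in state D at pos 1, read 0 -> (D,0)->write 1,move L,goto B. Now: state=B, head=0, tape[-3..3]=0111100 (head:    ^)
Step 18: in state B at pos 0, read 1 -> (B,1)->write 0,move L,goto H. Now: state=H, head=-1, tape[-3..3]=0110100 (head:   ^)
State H reached at step 18; 18 <= 20 -> yes

Answer: yes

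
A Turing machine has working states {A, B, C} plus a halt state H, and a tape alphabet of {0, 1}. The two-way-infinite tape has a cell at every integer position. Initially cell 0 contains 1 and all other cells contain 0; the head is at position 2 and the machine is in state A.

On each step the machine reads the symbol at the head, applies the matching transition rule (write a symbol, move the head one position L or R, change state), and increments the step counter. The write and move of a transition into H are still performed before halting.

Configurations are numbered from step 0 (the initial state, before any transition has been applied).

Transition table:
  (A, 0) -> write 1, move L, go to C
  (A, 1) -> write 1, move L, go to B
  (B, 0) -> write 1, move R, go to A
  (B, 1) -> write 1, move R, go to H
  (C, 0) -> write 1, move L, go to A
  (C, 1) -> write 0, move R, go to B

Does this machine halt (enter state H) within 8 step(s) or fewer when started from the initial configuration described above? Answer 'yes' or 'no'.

Answer: yes

Derivation:
Step 1: in state A at pos 2, read 0 -> (A,0)->write 1,move L,goto C. Now: state=C, head=1, tape[-1..3]=01010 (head:   ^)
Step 2: in state C at pos 1, read 0 -> (C,0)->write 1,move L,goto A. Now: state=A, head=0, tape[-1..3]=01110 (head:  ^)
Step 3: in state A at pos 0, read 1 -> (A,1)->write 1,move L,goto B. Now: state=B, head=-1, tape[-2..3]=001110 (head:  ^)
Step 4: in state B at pos -1, read 0 -> (B,0)->write 1,move R,goto A. Now: state=A, head=0, tape[-2..3]=011110 (head:   ^)
Step 5: in state A at pos 0, read 1 -> (A,1)->write 1,move L,goto B. Now: state=B, head=-1, tape[-2..3]=011110 (head:  ^)
Step 6: in state B at pos -1, read 1 -> (B,1)->write 1,move R,goto H. Now: state=H, head=0, tape[-2..3]=011110 (head:   ^)
State H reached at step 6; 6 <= 8 -> yes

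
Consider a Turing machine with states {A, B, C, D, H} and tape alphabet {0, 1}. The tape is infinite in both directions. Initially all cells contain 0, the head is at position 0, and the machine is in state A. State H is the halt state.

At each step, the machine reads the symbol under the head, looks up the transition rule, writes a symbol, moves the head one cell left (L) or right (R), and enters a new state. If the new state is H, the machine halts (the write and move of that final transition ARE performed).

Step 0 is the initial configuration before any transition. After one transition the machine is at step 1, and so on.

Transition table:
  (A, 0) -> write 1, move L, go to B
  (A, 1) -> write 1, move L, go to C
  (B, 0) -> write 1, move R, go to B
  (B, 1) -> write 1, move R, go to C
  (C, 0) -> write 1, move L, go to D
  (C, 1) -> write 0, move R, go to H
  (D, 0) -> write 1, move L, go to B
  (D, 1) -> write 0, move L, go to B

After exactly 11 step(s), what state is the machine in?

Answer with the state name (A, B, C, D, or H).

Answer: C

Derivation:
Step 1: in state A at pos 0, read 0 -> (A,0)->write 1,move L,goto B. Now: state=B, head=-1, tape[-2..1]=0010 (head:  ^)
Step 2: in state B at pos -1, read 0 -> (B,0)->write 1,move R,goto B. Now: state=B, head=0, tape[-2..1]=0110 (head:   ^)
Step 3: in state B at pos 0, read 1 -> (B,1)->write 1,move R,goto C. Now: state=C, head=1, tape[-2..2]=01100 (head:    ^)
Step 4: in state C at pos 1, read 0 -> (C,0)->write 1,move L,goto D. Now: state=D, head=0, tape[-2..2]=01110 (head:   ^)
Step 5: in state D at pos 0, read 1 -> (D,1)->write 0,move L,goto B. Now: state=B, head=-1, tape[-2..2]=01010 (head:  ^)
Step 6: in state B at pos -1, read 1 -> (B,1)->write 1,move R,goto C. Now: state=C, head=0, tape[-2..2]=01010 (head:   ^)
Step 7: in state C at pos 0, read 0 -> (C,0)->write 1,move L,goto D. Now: state=D, head=-1, tape[-2..2]=01110 (head:  ^)
Step 8: in state D at pos -1, read 1 -> (D,1)->write 0,move L,goto B. Now: state=B, head=-2, tape[-3..2]=000110 (head:  ^)
Step 9: in state B at pos -2, read 0 -> (B,0)->write 1,move R,goto B. Now: state=B, head=-1, tape[-3..2]=010110 (head:   ^)
Step 10: in state B at pos -1, read 0 -> (B,0)->write 1,move R,goto B. Now: state=B, head=0, tape[-3..2]=011110 (head:    ^)
Step 11: in state B at pos 0, read 1 -> (B,1)->write 1,move R,goto C. Now: state=C, head=1, tape[-3..2]=011110 (head:     ^)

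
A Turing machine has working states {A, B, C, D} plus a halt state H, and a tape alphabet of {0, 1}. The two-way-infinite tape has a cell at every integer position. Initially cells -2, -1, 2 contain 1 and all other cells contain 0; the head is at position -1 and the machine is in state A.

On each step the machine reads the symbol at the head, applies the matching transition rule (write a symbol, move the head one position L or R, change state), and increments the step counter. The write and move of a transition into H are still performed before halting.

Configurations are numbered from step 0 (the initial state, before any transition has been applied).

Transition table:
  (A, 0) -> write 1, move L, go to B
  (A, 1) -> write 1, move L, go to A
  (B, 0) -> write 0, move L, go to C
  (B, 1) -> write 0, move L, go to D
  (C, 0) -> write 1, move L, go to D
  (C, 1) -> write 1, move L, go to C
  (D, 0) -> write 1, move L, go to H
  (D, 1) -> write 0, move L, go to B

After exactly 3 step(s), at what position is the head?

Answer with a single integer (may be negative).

Step 1: in state A at pos -1, read 1 -> (A,1)->write 1,move L,goto A. Now: state=A, head=-2, tape[-3..3]=0110010 (head:  ^)
Step 2: in state A at pos -2, read 1 -> (A,1)->write 1,move L,goto A. Now: state=A, head=-3, tape[-4..3]=00110010 (head:  ^)
Step 3: in state A at pos -3, read 0 -> (A,0)->write 1,move L,goto B. Now: state=B, head=-4, tape[-5..3]=001110010 (head:  ^)

Answer: -4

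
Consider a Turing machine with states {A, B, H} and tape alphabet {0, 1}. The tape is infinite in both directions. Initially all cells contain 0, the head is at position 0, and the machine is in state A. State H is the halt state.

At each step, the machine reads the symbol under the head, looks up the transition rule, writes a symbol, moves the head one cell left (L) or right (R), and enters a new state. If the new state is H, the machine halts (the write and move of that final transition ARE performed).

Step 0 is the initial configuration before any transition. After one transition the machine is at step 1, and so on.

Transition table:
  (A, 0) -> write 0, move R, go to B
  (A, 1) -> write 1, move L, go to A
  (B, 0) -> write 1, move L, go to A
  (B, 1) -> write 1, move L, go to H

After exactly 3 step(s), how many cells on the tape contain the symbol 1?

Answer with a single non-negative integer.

Answer: 1

Derivation:
Step 1: in state A at pos 0, read 0 -> (A,0)->write 0,move R,goto B. Now: state=B, head=1, tape[-1..2]=0000 (head:   ^)
Step 2: in state B at pos 1, read 0 -> (B,0)->write 1,move L,goto A. Now: state=A, head=0, tape[-1..2]=0010 (head:  ^)
Step 3: in state A at pos 0, read 0 -> (A,0)->write 0,move R,goto B. Now: state=B, head=1, tape[-1..2]=0010 (head:   ^)
Cells containing 1 after step 3: {1} -> 1 cell(s)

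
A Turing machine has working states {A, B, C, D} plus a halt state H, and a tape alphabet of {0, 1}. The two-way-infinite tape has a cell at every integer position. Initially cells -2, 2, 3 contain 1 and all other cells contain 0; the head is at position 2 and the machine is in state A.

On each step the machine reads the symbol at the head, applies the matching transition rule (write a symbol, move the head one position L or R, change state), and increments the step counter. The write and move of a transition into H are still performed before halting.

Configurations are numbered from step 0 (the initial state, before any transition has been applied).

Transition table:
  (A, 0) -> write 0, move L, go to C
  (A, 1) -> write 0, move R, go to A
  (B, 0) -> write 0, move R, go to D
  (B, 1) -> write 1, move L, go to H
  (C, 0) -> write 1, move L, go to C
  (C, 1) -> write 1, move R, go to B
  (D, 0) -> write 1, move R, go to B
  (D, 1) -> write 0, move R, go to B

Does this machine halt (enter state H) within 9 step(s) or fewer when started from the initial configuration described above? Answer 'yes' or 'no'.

Answer: no

Derivation:
Step 1: in state A at pos 2, read 1 -> (A,1)->write 0,move R,goto A. Now: state=A, head=3, tape[-3..4]=01000010 (head:       ^)
Step 2: in state A at pos 3, read 1 -> (A,1)->write 0,move R,goto A. Now: state=A, head=4, tape[-3..5]=010000000 (head:        ^)
Step 3: in state A at pos 4, read 0 -> (A,0)->write 0,move L,goto C. Now: state=C, head=3, tape[-3..5]=010000000 (head:       ^)
Step 4: in state C at pos 3, read 0 -> (C,0)->write 1,move L,goto C. Now: state=C, head=2, tape[-3..5]=010000100 (head:      ^)
Step 5: in state C at pos 2, read 0 -> (C,0)->write 1,move L,goto C. Now: state=C, head=1, tape[-3..5]=010001100 (head:     ^)
Step 6: in state C at pos 1, read 0 -> (C,0)->write 1,move L,goto C. Now: state=C, head=0, tape[-3..5]=010011100 (head:    ^)
Step 7: in state C at pos 0, read 0 -> (C,0)->write 1,move L,goto C. Now: state=C, head=-1, tape[-3..5]=010111100 (head:   ^)
Step 8: in state C at pos -1, read 0 -> (C,0)->write 1,move L,goto C. Now: state=C, head=-2, tape[-3..5]=011111100 (head:  ^)
Step 9: in state C at pos -2, read 1 -> (C,1)->write 1,move R,goto B. Now: state=B, head=-1, tape[-3..5]=011111100 (head:   ^)
After 9 step(s): state = B (not H) -> not halted within 9 -> no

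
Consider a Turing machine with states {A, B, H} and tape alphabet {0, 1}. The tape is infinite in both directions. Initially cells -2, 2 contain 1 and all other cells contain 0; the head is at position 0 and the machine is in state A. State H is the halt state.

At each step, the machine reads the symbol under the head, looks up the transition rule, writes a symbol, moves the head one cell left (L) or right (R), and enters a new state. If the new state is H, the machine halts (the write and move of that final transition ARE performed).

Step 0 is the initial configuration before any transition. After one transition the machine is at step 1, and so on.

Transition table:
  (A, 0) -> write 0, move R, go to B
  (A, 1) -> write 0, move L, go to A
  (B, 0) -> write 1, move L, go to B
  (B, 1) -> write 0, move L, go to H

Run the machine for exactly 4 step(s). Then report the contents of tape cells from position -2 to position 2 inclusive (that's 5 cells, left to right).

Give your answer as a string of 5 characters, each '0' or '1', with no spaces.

Step 1: in state A at pos 0, read 0 -> (A,0)->write 0,move R,goto B. Now: state=B, head=1, tape[-3..3]=0100010 (head:     ^)
Step 2: in state B at pos 1, read 0 -> (B,0)->write 1,move L,goto B. Now: state=B, head=0, tape[-3..3]=0100110 (head:    ^)
Step 3: in state B at pos 0, read 0 -> (B,0)->write 1,move L,goto B. Now: state=B, head=-1, tape[-3..3]=0101110 (head:   ^)
Step 4: in state B at pos -1, read 0 -> (B,0)->write 1,move L,goto B. Now: state=B, head=-2, tape[-3..3]=0111110 (head:  ^)

Answer: 11111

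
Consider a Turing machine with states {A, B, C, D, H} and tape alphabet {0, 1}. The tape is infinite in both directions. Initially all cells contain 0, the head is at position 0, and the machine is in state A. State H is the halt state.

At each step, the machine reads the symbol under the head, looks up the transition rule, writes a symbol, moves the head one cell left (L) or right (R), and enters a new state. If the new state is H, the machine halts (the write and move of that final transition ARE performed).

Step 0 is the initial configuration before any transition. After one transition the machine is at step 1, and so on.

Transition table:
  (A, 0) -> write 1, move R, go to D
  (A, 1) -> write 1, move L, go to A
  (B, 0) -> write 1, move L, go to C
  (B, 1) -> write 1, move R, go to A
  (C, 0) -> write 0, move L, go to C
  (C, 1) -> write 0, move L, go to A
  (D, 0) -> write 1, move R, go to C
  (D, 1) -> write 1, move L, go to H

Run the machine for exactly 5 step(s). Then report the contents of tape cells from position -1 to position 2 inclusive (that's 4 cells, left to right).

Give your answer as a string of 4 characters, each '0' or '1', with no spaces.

Step 1: in state A at pos 0, read 0 -> (A,0)->write 1,move R,goto D. Now: state=D, head=1, tape[-1..2]=0100 (head:   ^)
Step 2: in state D at pos 1, read 0 -> (D,0)->write 1,move R,goto C. Now: state=C, head=2, tape[-1..3]=01100 (head:    ^)
Step 3: in state C at pos 2, read 0 -> (C,0)->write 0,move L,goto C. Now: state=C, head=1, tape[-1..3]=01100 (head:   ^)
Step 4: in state C at pos 1, read 1 -> (C,1)->write 0,move L,goto A. Now: state=A, head=0, tape[-1..3]=01000 (head:  ^)
Step 5: in state A at pos 0, read 1 -> (A,1)->write 1,move L,goto A. Now: state=A, head=-1, tape[-2..3]=001000 (head:  ^)

Answer: 0100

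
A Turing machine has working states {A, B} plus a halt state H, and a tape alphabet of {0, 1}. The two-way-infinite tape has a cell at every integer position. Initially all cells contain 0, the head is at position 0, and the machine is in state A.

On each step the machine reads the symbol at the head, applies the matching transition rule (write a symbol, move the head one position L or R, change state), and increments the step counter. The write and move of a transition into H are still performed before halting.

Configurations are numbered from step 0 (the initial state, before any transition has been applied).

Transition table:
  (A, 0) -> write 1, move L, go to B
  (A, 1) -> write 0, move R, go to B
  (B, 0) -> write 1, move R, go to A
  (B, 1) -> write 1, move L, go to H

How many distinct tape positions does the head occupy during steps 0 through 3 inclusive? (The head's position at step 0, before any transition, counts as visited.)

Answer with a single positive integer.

Answer: 3

Derivation:
Step 1: in state A at pos 0, read 0 -> (A,0)->write 1,move L,goto B. Now: state=B, head=-1, tape[-2..1]=0010 (head:  ^)
Step 2: in state B at pos -1, read 0 -> (B,0)->write 1,move R,goto A. Now: state=A, head=0, tape[-2..1]=0110 (head:   ^)
Step 3: in state A at pos 0, read 1 -> (A,1)->write 0,move R,goto B. Now: state=B, head=1, tape[-2..2]=01000 (head:    ^)
Head positions at steps 0..3: starting at 0, distinct positions visited = {-1, 0, 1} -> 3 position(s)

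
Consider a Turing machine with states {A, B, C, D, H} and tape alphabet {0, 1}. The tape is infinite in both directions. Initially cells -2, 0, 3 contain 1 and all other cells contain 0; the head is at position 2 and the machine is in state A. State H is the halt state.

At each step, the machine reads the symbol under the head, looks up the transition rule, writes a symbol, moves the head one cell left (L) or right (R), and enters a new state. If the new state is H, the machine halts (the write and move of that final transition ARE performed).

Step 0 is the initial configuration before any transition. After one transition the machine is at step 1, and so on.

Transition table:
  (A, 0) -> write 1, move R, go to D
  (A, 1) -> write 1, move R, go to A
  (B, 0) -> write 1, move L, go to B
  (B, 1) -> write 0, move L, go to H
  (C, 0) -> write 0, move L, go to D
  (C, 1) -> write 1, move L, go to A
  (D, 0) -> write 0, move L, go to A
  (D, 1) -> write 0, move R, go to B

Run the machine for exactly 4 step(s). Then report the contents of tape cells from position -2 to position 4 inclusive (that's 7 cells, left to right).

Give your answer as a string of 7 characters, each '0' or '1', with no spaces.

Answer: 1010111

Derivation:
Step 1: in state A at pos 2, read 0 -> (A,0)->write 1,move R,goto D. Now: state=D, head=3, tape[-3..4]=01010110 (head:       ^)
Step 2: in state D at pos 3, read 1 -> (D,1)->write 0,move R,goto B. Now: state=B, head=4, tape[-3..5]=010101000 (head:        ^)
Step 3: in state B at pos 4, read 0 -> (B,0)->write 1,move L,goto B. Now: state=B, head=3, tape[-3..5]=010101010 (head:       ^)
Step 4: in state B at pos 3, read 0 -> (B,0)->write 1,move L,goto B. Now: state=B, head=2, tape[-3..5]=010101110 (head:      ^)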